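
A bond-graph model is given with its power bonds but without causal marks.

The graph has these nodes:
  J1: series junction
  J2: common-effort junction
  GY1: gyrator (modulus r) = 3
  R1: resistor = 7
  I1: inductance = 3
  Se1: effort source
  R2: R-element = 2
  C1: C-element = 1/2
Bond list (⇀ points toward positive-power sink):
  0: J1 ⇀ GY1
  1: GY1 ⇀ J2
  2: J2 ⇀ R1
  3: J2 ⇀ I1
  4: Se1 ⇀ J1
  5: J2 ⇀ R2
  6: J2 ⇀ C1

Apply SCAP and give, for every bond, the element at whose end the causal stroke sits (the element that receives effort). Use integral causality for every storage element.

bond 0 stroke at GY1
bond 1 stroke at GY1
bond 2 stroke at R1
bond 3 stroke at I1
bond 4 stroke at J1
bond 5 stroke at R2
bond 6 stroke at J2

β4 stroke at J1  (Se1 fixes effort; stroke away)
β0 stroke at GY1  (closing 1-jn rule on J1)
β1 stroke at GY1  (GY1 both-in/both-out from 0)
β3 stroke at I1  (I1 integral (f out))
β6 stroke at J2  (C1 outputs effort q/C1)
β2 stroke at R1  (J2: bond 6 brought effort, rest push out)
β5 stroke at R2  (common-e at J2 fixed by 6)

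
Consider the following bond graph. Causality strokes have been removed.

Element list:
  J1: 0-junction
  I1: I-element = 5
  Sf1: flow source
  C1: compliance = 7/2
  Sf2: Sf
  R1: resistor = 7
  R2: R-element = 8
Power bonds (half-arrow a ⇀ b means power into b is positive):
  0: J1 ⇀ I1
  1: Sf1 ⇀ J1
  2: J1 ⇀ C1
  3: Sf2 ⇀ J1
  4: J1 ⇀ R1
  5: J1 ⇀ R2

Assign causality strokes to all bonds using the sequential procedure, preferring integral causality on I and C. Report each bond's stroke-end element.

#1 stroke→Sf1  (Sf1: flow source, stroke at near end)
#3 stroke→Sf2  (Sf2 fixes flow; stroke at Sf2)
#0 stroke→I1  (prefer integral on I1)
#2 stroke→J1  (prefer integral on C1)
#4 stroke→R1  (J1: bond 2 brought effort, rest push out)
#5 stroke→R2  (J1: bond 2 brought effort, rest push out)

#0 →I1
#1 →Sf1
#2 →J1
#3 →Sf2
#4 →R1
#5 →R2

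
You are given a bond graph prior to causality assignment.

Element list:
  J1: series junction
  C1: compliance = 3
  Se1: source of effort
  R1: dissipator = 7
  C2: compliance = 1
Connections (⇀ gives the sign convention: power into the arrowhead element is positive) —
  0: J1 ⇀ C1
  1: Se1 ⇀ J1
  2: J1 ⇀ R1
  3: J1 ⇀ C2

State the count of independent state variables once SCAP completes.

2  (C1, C2 all integral)

β1 stroke at J1  (source Se1 imposes e)
β0 stroke at J1  (C1 outputs effort q/C1)
β3 stroke at J1  (C2 integral (e out))
β2 stroke at R1  (J1 needs exactly one f-in)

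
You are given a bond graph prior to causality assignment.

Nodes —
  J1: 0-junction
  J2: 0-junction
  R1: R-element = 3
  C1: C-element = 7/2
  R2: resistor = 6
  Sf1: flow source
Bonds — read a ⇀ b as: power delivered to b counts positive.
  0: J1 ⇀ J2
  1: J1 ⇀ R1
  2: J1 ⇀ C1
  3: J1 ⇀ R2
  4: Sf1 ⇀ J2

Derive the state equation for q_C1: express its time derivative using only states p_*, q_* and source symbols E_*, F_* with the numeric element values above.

dq_C1/dt = F_Sf1 - q_C1/7

β4 |Sf1  (source Sf1 imposes f)
β0 |J2  (only one effort-in slot at J2)
β2 |J1  (C1 outputs effort q/C1)
β1 |R1  (common-e at J1 fixed by 2)
β3 |R2  (J1 effort already set via bond 2)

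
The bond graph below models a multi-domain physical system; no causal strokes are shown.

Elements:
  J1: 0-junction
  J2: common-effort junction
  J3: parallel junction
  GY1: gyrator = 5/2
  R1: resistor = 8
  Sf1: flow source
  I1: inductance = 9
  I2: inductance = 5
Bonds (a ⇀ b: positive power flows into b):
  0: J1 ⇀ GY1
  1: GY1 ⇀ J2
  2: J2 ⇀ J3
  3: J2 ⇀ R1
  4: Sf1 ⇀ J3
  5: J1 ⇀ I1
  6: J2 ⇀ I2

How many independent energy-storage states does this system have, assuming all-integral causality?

2  (I1, I2 all integral)

bond 4 →Sf1  (Sf1: flow source, stroke at near end)
bond 2 →J3  (only one effort-in slot at J3)
bond 5 →I1  (prefer integral on I1)
bond 0 →J1  (J1: last free bond brings effort in)
bond 1 →J2  (GY1 both-in/both-out from 0)
bond 3 →R1  (common-e at J2 fixed by 1)
bond 6 →I2  (common-e at J2 fixed by 1)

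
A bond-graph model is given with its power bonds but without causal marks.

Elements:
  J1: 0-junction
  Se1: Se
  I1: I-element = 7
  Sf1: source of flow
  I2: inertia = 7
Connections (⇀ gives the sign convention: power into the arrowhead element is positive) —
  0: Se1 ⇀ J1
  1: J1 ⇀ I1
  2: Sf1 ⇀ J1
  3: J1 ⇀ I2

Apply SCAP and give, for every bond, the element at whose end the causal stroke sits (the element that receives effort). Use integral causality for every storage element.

#0 stroke→J1  (Se1 (Se) sets effort on bond)
#2 stroke→Sf1  (Sf1 fixes flow; stroke at Sf1)
#1 stroke→I1  (0-jn J1 has e-setter on 0)
#3 stroke→I2  (J1 effort already set via bond 0)

β0 →J1
β1 →I1
β2 →Sf1
β3 →I2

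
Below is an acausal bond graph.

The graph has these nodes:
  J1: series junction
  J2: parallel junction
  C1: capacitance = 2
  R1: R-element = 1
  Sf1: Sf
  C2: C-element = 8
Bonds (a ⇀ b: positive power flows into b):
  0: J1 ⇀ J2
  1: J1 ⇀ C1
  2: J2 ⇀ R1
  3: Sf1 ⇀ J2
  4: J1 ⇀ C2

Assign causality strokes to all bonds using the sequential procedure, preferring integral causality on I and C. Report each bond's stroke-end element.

bond 3 |Sf1  (Sf1 (Sf) sets flow on bond)
bond 1 |J1  (C1 outputs effort q/C1)
bond 4 |J1  (prefer integral on C2)
bond 0 |J2  (J1 needs exactly one f-in)
bond 2 |R1  (J2: bond 0 brought effort, rest push out)

b0 |J2
b1 |J1
b2 |R1
b3 |Sf1
b4 |J1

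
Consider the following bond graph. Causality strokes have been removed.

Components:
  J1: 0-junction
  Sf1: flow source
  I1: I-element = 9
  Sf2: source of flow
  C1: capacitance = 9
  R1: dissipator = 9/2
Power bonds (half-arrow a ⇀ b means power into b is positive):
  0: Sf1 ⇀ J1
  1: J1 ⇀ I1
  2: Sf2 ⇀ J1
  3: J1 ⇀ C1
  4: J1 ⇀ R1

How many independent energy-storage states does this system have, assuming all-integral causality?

β0 |Sf1  (Sf1: flow source, stroke at near end)
β2 |Sf2  (Sf2 fixes flow; stroke at Sf2)
β1 |I1  (prefer integral on I1)
β3 |J1  (C1 integral (e out))
β4 |R1  (J1: bond 3 brought effort, rest push out)

2  (C1, I1 all integral)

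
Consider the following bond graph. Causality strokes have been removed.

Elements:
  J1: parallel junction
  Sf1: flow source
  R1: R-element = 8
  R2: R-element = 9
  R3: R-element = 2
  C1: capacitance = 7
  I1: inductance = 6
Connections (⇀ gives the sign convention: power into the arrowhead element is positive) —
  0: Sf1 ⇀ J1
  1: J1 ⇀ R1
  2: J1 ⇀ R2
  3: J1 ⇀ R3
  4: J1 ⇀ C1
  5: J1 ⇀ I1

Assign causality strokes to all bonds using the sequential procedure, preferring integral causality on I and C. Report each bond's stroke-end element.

bond 0 stroke→Sf1  (source Sf1 imposes f)
bond 4 stroke→J1  (C1 outputs effort q/C1)
bond 1 stroke→R1  (0-jn J1 has e-setter on 4)
bond 2 stroke→R2  (J1 effort already set via bond 4)
bond 3 stroke→R3  (0-jn J1 has e-setter on 4)
bond 5 stroke→I1  (common-e at J1 fixed by 4)

β0 |Sf1
β1 |R1
β2 |R2
β3 |R3
β4 |J1
β5 |I1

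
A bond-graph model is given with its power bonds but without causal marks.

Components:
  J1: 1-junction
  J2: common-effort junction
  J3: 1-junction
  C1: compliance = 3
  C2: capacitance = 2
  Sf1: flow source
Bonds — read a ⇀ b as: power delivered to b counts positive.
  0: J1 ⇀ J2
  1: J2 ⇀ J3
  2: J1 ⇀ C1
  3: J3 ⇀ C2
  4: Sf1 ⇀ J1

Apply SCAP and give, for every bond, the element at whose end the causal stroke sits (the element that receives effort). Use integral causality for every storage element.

b4 stroke→Sf1  (Sf1: flow source, stroke at near end)
b0 stroke→J1  (common-f at J1 fixed by 4)
b2 stroke→J1  (1-jn J1 has f-setter on 4)
b1 stroke→J2  (J2: last free bond brings effort in)
b3 stroke→J3  (J3: bond 1 brought flow, rest push out)

b0 stroke at J1
b1 stroke at J2
b2 stroke at J1
b3 stroke at J3
b4 stroke at Sf1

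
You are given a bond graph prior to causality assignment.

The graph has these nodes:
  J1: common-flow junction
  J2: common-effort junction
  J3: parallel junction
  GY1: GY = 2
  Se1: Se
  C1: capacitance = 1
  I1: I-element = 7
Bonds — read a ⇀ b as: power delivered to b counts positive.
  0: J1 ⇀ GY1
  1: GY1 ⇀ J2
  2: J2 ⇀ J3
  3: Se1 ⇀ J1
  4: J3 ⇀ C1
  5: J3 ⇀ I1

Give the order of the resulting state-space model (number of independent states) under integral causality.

b3 →J1  (Se1 fixes effort; stroke away)
b0 →GY1  (only one flow-in slot at J1)
b1 →GY1  (through GY1, causality inverts; strokes same side of GY1)
b2 →J2  (closing 0-jn rule on J2)
b4 →J3  (C1 outputs effort q/C1)
b5 →I1  (0-jn J3 has e-setter on 4)

2  (C1, I1 all integral)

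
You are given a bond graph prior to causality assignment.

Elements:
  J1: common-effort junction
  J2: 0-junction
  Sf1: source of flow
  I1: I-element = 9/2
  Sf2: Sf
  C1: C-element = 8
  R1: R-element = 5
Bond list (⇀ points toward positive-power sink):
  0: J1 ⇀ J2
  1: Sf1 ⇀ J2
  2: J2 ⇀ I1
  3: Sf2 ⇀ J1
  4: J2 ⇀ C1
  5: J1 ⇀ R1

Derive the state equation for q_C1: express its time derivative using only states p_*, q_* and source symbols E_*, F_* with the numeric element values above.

β1 →Sf1  (Sf1: flow source, stroke at near end)
β3 →Sf2  (Sf2 (Sf) sets flow on bond)
β2 →I1  (I1 integral (f out))
β4 →J2  (C1 outputs effort q/C1)
β0 →J1  (J2 effort already set via bond 4)
β5 →R1  (J1: bond 0 brought effort, rest push out)

dq_C1/dt = F_Sf1 + F_Sf2 - 2*p_I1/9 - q_C1/40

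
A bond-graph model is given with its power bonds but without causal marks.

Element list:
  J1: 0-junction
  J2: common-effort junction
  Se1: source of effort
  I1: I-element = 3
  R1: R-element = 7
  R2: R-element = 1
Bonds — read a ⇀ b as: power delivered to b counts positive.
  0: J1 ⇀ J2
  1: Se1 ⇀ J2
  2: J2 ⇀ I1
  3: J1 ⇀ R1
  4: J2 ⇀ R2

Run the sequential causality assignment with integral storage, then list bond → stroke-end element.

bond 1 stroke at J2  (Se1 (Se) sets effort on bond)
bond 0 stroke at J1  (J2 effort already set via bond 1)
bond 2 stroke at I1  (J2: bond 1 brought effort, rest push out)
bond 4 stroke at R2  (J2: bond 1 brought effort, rest push out)
bond 3 stroke at R1  (J1 effort already set via bond 0)

#0 |J1
#1 |J2
#2 |I1
#3 |R1
#4 |R2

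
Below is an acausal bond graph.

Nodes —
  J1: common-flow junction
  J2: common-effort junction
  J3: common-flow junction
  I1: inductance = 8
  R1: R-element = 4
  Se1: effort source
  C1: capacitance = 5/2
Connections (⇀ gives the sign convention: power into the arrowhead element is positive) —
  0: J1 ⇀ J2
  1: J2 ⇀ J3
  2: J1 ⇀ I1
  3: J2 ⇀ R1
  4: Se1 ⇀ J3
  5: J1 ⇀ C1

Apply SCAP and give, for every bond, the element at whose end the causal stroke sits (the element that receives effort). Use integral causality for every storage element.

bond 4 |J3  (Se1 fixes effort; stroke away)
bond 1 |J2  (closing 1-jn rule on J3)
bond 0 |J1  (0-jn J2 has e-setter on 1)
bond 3 |R1  (J2 effort already set via bond 1)
bond 2 |I1  (I1 integral (f out))
bond 5 |J1  (common-f at J1 fixed by 2)

β0 stroke→J1
β1 stroke→J2
β2 stroke→I1
β3 stroke→R1
β4 stroke→J3
β5 stroke→J1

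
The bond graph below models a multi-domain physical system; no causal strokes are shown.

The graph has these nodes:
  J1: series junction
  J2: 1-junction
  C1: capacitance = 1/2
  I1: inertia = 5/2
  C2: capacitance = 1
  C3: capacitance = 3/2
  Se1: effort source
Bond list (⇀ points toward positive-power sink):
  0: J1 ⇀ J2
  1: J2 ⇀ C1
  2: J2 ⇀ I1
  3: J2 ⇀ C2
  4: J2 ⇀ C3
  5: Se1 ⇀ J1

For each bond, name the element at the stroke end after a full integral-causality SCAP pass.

β0 |J2
β1 |J2
β2 |I1
β3 |J2
β4 |J2
β5 |J1

#5 stroke→J1  (Se1 (Se) sets effort on bond)
#0 stroke→J2  (J1: last free bond brings flow in)
#1 stroke→J2  (prefer integral on C1)
#2 stroke→I1  (I1: I, integral causality)
#3 stroke→J2  (1-jn J2 has f-setter on 2)
#4 stroke→J2  (1-jn J2 has f-setter on 2)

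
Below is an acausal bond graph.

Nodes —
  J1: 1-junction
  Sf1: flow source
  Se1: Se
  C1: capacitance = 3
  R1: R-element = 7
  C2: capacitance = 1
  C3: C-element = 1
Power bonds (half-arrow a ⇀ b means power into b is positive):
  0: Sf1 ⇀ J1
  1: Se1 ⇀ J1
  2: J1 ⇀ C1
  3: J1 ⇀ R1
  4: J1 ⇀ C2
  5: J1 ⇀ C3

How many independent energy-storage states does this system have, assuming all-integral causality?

3  (C1, C2, C3 all integral)

β0 stroke→Sf1  (Sf1 fixes flow; stroke at Sf1)
β1 stroke→J1  (Se1: effort source, stroke at far end)
β2 stroke→J1  (common-f at J1 fixed by 0)
β3 stroke→J1  (J1 flow already set via bond 0)
β4 stroke→J1  (J1: bond 0 brought flow, rest push out)
β5 stroke→J1  (common-f at J1 fixed by 0)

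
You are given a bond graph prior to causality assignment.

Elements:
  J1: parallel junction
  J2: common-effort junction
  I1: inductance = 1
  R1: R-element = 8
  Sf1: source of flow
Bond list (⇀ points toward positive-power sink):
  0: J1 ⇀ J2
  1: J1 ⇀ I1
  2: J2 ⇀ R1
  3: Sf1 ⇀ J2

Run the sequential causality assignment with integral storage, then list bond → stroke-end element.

#0 →J1
#1 →I1
#2 →J2
#3 →Sf1

bond 3 →Sf1  (source Sf1 imposes f)
bond 1 →I1  (I1: I, integral causality)
bond 0 →J1  (J1 needs exactly one e-in)
bond 2 →J2  (J2: last free bond brings effort in)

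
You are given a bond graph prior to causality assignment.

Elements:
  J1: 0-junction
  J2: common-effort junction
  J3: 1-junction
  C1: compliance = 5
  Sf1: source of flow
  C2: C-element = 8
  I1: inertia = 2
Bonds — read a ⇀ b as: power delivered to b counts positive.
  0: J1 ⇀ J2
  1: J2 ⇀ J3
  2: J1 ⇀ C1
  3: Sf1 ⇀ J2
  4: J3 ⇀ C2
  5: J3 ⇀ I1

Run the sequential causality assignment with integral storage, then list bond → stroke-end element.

β3 stroke at Sf1  (source Sf1 imposes f)
β2 stroke at J1  (prefer integral on C1)
β0 stroke at J2  (common-e at J1 fixed by 2)
β1 stroke at J3  (0-jn J2 has e-setter on 0)
β4 stroke at J3  (C2: C, integral causality)
β5 stroke at I1  (J3: last free bond brings flow in)

b0 stroke at J2
b1 stroke at J3
b2 stroke at J1
b3 stroke at Sf1
b4 stroke at J3
b5 stroke at I1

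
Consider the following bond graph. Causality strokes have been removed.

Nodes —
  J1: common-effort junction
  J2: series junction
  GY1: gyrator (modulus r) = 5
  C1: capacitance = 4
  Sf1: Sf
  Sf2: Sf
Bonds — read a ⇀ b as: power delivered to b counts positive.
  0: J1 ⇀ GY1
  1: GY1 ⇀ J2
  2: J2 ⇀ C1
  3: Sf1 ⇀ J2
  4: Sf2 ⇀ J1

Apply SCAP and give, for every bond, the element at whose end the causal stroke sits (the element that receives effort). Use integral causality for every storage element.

bond 3 →Sf1  (Sf1 fixes flow; stroke at Sf1)
bond 4 →Sf2  (Sf2 (Sf) sets flow on bond)
bond 0 →J1  (only one effort-in slot at J1)
bond 1 →J2  (1-jn J2 has f-setter on 3)
bond 2 →J2  (J2: bond 3 brought flow, rest push out)

bond 0 stroke→J1
bond 1 stroke→J2
bond 2 stroke→J2
bond 3 stroke→Sf1
bond 4 stroke→Sf2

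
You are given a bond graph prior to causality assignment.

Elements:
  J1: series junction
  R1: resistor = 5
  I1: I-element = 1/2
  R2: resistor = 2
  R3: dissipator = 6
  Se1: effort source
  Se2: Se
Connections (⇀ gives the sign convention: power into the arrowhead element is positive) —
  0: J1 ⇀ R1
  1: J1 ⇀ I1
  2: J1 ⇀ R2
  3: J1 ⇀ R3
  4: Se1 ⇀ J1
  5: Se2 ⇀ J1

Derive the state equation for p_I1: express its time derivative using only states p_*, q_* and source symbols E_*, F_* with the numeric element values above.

b4 stroke at J1  (Se1 (Se) sets effort on bond)
b5 stroke at J1  (Se2: effort source, stroke at far end)
b1 stroke at I1  (I1 integral (f out))
b0 stroke at J1  (1-jn J1 has f-setter on 1)
b2 stroke at J1  (J1 flow already set via bond 1)
b3 stroke at J1  (common-f at J1 fixed by 1)

dp_I1/dt = E_Se1 + E_Se2 - 26*p_I1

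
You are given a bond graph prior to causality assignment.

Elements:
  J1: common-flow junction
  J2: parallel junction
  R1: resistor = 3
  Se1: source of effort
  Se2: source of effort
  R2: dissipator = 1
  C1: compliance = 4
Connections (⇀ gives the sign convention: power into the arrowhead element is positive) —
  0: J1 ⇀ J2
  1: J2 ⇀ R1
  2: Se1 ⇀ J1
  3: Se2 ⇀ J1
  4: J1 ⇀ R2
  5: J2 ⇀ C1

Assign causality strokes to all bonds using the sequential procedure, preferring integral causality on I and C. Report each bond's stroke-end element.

#0 |J1
#1 |R1
#2 |J1
#3 |J1
#4 |R2
#5 |J2

bond 2 stroke at J1  (Se1 (Se) sets effort on bond)
bond 3 stroke at J1  (Se2: effort source, stroke at far end)
bond 5 stroke at J2  (C1 outputs effort q/C1)
bond 0 stroke at J1  (J2: bond 5 brought effort, rest push out)
bond 1 stroke at R1  (common-e at J2 fixed by 5)
bond 4 stroke at R2  (J1 needs exactly one f-in)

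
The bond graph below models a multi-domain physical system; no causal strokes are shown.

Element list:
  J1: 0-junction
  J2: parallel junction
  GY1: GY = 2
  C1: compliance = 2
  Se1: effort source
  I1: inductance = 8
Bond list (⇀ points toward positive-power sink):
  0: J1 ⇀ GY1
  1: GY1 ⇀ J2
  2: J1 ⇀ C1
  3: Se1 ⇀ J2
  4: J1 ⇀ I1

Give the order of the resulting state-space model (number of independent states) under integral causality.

2  (C1, I1 all integral)

bond 3 |J2  (source Se1 imposes e)
bond 1 |GY1  (0-jn J2 has e-setter on 3)
bond 0 |GY1  (GY GY1: same side as bond 1)
bond 2 |J1  (C1 integral (e out))
bond 4 |I1  (J1 effort already set via bond 2)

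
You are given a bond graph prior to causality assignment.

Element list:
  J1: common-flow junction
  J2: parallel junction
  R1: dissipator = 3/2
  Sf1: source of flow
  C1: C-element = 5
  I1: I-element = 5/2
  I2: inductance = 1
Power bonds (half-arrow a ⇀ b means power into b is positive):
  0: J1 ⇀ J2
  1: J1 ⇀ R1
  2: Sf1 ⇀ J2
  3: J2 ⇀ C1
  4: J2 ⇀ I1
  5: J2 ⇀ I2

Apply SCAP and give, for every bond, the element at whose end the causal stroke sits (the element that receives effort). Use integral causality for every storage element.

#2 stroke at Sf1  (Sf1 fixes flow; stroke at Sf1)
#3 stroke at J2  (prefer integral on C1)
#0 stroke at J1  (0-jn J2 has e-setter on 3)
#4 stroke at I1  (J2: bond 3 brought effort, rest push out)
#5 stroke at I2  (0-jn J2 has e-setter on 3)
#1 stroke at R1  (J1: last free bond brings flow in)

bond 0 stroke→J1
bond 1 stroke→R1
bond 2 stroke→Sf1
bond 3 stroke→J2
bond 4 stroke→I1
bond 5 stroke→I2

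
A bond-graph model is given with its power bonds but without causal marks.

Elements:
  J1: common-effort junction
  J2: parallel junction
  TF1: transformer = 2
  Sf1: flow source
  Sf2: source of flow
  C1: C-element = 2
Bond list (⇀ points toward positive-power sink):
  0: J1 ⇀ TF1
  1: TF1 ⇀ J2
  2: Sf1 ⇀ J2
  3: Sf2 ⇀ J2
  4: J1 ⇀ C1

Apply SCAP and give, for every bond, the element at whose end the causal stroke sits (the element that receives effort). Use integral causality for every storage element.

bond 0 stroke at TF1
bond 1 stroke at J2
bond 2 stroke at Sf1
bond 3 stroke at Sf2
bond 4 stroke at J1

b2 |Sf1  (Sf1 (Sf) sets flow on bond)
b3 |Sf2  (Sf2 fixes flow; stroke at Sf2)
b1 |J2  (J2: last free bond brings effort in)
b0 |TF1  (TF TF1: opposite of bond 1)
b4 |J1  (closing 0-jn rule on J1)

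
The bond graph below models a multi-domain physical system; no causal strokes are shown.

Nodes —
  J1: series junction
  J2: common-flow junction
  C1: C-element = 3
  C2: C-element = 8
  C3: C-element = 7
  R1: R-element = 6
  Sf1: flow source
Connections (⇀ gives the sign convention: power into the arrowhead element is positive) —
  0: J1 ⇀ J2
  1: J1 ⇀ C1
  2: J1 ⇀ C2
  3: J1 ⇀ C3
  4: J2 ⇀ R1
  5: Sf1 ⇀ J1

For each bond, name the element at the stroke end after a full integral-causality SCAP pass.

#0 |J1
#1 |J1
#2 |J1
#3 |J1
#4 |J2
#5 |Sf1

bond 5 stroke at Sf1  (Sf1 fixes flow; stroke at Sf1)
bond 0 stroke at J1  (J1 flow already set via bond 5)
bond 1 stroke at J1  (J1: bond 5 brought flow, rest push out)
bond 2 stroke at J1  (1-jn J1 has f-setter on 5)
bond 3 stroke at J1  (1-jn J1 has f-setter on 5)
bond 4 stroke at J2  (common-f at J2 fixed by 0)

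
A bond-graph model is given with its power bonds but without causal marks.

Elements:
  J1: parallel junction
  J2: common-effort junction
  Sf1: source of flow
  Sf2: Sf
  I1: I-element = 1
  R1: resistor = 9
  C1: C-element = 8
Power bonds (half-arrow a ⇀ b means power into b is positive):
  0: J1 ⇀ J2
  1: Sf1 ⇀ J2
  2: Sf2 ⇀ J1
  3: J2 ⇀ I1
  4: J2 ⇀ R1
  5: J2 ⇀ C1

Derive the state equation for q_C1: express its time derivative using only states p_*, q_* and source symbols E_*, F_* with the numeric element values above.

b1 |Sf1  (source Sf1 imposes f)
b2 |Sf2  (Sf2: flow source, stroke at near end)
b0 |J1  (only one effort-in slot at J1)
b3 |I1  (I1 outputs flow p/I1)
b5 |J2  (C1 outputs effort q/C1)
b4 |R1  (J2 effort already set via bond 5)

dq_C1/dt = F_Sf1 + F_Sf2 - p_I1 - q_C1/72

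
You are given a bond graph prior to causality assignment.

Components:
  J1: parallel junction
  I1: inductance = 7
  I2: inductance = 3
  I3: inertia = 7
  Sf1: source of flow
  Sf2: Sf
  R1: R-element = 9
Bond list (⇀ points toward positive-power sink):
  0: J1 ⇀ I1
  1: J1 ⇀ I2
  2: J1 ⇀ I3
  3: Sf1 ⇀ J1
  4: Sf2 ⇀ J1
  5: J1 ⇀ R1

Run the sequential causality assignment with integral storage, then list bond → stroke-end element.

#3 stroke at Sf1  (Sf1 (Sf) sets flow on bond)
#4 stroke at Sf2  (source Sf2 imposes f)
#0 stroke at I1  (I1 outputs flow p/I1)
#1 stroke at I2  (I2: I, integral causality)
#2 stroke at I3  (I3 outputs flow p/I3)
#5 stroke at J1  (closing 0-jn rule on J1)

b0 stroke→I1
b1 stroke→I2
b2 stroke→I3
b3 stroke→Sf1
b4 stroke→Sf2
b5 stroke→J1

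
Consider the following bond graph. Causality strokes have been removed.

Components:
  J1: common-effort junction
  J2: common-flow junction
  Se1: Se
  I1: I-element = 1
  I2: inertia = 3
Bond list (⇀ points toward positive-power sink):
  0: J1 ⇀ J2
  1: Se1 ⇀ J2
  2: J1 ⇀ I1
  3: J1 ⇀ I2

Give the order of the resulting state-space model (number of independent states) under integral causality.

2  (I1, I2 all integral)

#1 stroke at J2  (Se1 fixes effort; stroke away)
#0 stroke at J1  (J2 needs exactly one f-in)
#2 stroke at I1  (J1 effort already set via bond 0)
#3 stroke at I2  (common-e at J1 fixed by 0)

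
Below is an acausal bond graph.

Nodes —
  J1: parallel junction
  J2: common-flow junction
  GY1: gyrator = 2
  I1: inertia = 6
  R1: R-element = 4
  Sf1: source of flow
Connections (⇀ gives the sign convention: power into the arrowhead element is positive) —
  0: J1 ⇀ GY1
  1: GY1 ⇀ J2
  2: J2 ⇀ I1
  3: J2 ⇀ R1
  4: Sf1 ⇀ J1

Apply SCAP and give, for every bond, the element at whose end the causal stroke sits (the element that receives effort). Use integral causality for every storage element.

#0 |J1
#1 |J2
#2 |I1
#3 |J2
#4 |Sf1

bond 4 stroke→Sf1  (Sf1: flow source, stroke at near end)
bond 0 stroke→J1  (J1 needs exactly one e-in)
bond 1 stroke→J2  (GY1: gyrator matches bond 0)
bond 2 stroke→I1  (I1: I, integral causality)
bond 3 stroke→J2  (J2 flow already set via bond 2)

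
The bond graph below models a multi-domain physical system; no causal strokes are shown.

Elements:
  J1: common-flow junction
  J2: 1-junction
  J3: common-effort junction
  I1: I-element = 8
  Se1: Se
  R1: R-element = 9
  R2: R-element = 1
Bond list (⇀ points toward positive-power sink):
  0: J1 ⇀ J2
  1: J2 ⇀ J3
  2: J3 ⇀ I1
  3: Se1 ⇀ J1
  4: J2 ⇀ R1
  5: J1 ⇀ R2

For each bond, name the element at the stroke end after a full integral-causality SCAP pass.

β3 stroke→J1  (Se1 (Se) sets effort on bond)
β2 stroke→I1  (prefer integral on I1)
β1 stroke→J3  (only one effort-in slot at J3)
β0 stroke→J2  (common-f at J2 fixed by 1)
β4 stroke→J2  (1-jn J2 has f-setter on 1)
β5 stroke→J1  (J1: bond 0 brought flow, rest push out)

b0 stroke→J2
b1 stroke→J3
b2 stroke→I1
b3 stroke→J1
b4 stroke→J2
b5 stroke→J1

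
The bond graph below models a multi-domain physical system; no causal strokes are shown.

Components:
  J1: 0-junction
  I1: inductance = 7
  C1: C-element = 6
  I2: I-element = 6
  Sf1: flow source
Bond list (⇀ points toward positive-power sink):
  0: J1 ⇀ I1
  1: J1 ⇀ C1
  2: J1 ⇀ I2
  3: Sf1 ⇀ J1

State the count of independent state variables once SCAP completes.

3  (C1, I1, I2 all integral)

b3 |Sf1  (Sf1: flow source, stroke at near end)
b0 |I1  (I1 integral (f out))
b1 |J1  (C1: C, integral causality)
b2 |I2  (J1: bond 1 brought effort, rest push out)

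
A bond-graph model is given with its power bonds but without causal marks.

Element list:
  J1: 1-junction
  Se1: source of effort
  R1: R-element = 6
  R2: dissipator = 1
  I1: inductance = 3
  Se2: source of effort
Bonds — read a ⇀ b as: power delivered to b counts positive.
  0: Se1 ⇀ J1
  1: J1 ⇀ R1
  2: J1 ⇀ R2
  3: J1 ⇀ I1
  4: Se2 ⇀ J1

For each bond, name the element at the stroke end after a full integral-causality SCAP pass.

b0 →J1
b1 →J1
b2 →J1
b3 →I1
b4 →J1

b0 →J1  (Se1 (Se) sets effort on bond)
b4 →J1  (Se2 (Se) sets effort on bond)
b3 →I1  (I1: I, integral causality)
b1 →J1  (1-jn J1 has f-setter on 3)
b2 →J1  (1-jn J1 has f-setter on 3)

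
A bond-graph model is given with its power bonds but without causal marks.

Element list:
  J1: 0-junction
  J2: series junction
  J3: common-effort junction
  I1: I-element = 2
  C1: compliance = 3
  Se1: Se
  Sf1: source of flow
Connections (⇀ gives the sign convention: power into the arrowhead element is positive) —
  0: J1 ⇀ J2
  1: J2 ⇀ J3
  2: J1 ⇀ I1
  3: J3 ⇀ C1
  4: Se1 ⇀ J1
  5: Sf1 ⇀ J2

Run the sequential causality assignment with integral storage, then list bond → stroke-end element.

b4 stroke at J1  (Se1: effort source, stroke at far end)
b5 stroke at Sf1  (source Sf1 imposes f)
b0 stroke at J2  (common-e at J1 fixed by 4)
b2 stroke at I1  (common-e at J1 fixed by 4)
b1 stroke at J2  (1-jn J2 has f-setter on 5)
b3 stroke at J3  (J3: last free bond brings effort in)

β0 →J2
β1 →J2
β2 →I1
β3 →J3
β4 →J1
β5 →Sf1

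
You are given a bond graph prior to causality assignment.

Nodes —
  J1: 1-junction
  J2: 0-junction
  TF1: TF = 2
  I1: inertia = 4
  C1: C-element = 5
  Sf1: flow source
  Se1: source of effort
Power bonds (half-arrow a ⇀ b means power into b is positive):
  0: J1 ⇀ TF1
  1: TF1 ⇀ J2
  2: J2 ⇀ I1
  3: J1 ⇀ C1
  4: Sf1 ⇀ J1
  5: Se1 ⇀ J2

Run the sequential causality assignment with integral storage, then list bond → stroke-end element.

bond 0 stroke at J1
bond 1 stroke at TF1
bond 2 stroke at I1
bond 3 stroke at J1
bond 4 stroke at Sf1
bond 5 stroke at J2

b4 stroke at Sf1  (Sf1 (Sf) sets flow on bond)
b5 stroke at J2  (source Se1 imposes e)
b0 stroke at J1  (J1 flow already set via bond 4)
b3 stroke at J1  (J1 flow already set via bond 4)
b1 stroke at TF1  (J2: bond 5 brought effort, rest push out)
b2 stroke at I1  (J2: bond 5 brought effort, rest push out)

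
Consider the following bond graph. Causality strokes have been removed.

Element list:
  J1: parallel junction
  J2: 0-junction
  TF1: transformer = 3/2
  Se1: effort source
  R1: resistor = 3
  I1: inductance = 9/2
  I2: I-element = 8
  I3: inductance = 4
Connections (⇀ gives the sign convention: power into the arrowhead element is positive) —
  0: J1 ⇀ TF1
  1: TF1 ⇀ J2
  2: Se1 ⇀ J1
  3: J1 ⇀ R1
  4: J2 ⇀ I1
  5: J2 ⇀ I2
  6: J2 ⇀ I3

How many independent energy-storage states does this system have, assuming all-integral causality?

3  (I1, I2, I3 all integral)

bond 2 stroke→J1  (Se1 (Se) sets effort on bond)
bond 0 stroke→TF1  (0-jn J1 has e-setter on 2)
bond 3 stroke→R1  (J1: bond 2 brought effort, rest push out)
bond 1 stroke→J2  (TF TF1: opposite of bond 0)
bond 4 stroke→I1  (0-jn J2 has e-setter on 1)
bond 5 stroke→I2  (J2: bond 1 brought effort, rest push out)
bond 6 stroke→I3  (common-e at J2 fixed by 1)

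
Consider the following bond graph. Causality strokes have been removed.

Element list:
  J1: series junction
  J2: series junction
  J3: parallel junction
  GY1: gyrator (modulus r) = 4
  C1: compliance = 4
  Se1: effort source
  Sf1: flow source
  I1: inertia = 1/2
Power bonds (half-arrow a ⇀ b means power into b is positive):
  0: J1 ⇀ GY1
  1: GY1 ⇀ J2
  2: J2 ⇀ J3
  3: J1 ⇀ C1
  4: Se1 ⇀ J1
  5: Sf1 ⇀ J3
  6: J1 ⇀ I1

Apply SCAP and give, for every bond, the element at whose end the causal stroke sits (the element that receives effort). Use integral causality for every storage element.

b4 stroke at J1  (source Se1 imposes e)
b5 stroke at Sf1  (Sf1 fixes flow; stroke at Sf1)
b2 stroke at J3  (only one effort-in slot at J3)
b1 stroke at J2  (J2 flow already set via bond 2)
b0 stroke at J1  (GY1 both-in/both-out from 1)
b3 stroke at J1  (C1 outputs effort q/C1)
b6 stroke at I1  (closing 1-jn rule on J1)

bond 0 →J1
bond 1 →J2
bond 2 →J3
bond 3 →J1
bond 4 →J1
bond 5 →Sf1
bond 6 →I1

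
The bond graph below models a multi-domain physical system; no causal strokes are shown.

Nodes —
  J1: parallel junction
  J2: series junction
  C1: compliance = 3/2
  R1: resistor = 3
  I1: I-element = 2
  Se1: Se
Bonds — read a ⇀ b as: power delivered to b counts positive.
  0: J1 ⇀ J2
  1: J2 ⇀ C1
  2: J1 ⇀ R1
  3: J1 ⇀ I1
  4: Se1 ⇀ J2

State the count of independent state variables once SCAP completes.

bond 4 |J2  (Se1 (Se) sets effort on bond)
bond 1 |J2  (C1: C, integral causality)
bond 0 |J1  (J2 needs exactly one f-in)
bond 2 |R1  (J1 effort already set via bond 0)
bond 3 |I1  (J1: bond 0 brought effort, rest push out)

2  (C1, I1 all integral)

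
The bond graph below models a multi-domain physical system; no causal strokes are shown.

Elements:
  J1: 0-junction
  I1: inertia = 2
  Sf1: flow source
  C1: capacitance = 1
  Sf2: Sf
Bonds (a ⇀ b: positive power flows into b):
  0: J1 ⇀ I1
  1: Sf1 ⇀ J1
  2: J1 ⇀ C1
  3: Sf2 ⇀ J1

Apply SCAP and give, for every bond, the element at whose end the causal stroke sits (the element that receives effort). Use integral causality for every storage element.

β1 stroke at Sf1  (Sf1 (Sf) sets flow on bond)
β3 stroke at Sf2  (Sf2 fixes flow; stroke at Sf2)
β0 stroke at I1  (I1: I, integral causality)
β2 stroke at J1  (J1 needs exactly one e-in)

#0 →I1
#1 →Sf1
#2 →J1
#3 →Sf2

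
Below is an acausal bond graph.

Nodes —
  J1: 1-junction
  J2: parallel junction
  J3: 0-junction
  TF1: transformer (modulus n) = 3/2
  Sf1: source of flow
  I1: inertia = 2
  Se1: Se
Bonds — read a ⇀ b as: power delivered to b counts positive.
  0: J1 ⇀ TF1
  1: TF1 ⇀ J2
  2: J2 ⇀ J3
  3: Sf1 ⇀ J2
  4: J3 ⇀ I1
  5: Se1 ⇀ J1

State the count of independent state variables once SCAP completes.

1  (I1 all integral)

#3 |Sf1  (Sf1: flow source, stroke at near end)
#5 |J1  (Se1: effort source, stroke at far end)
#0 |TF1  (only one flow-in slot at J1)
#1 |J2  (TF1: transformer flips bond 0)
#2 |J3  (J2 effort already set via bond 1)
#4 |I1  (J3 effort already set via bond 2)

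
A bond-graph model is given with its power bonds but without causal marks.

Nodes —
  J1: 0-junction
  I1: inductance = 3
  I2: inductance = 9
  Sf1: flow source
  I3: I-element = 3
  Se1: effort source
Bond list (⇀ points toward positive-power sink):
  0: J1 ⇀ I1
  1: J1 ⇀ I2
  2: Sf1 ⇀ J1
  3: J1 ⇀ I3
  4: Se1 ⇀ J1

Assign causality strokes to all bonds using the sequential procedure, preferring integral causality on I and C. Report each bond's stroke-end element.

β2 |Sf1  (Sf1 (Sf) sets flow on bond)
β4 |J1  (Se1: effort source, stroke at far end)
β0 |I1  (J1: bond 4 brought effort, rest push out)
β1 |I2  (J1: bond 4 brought effort, rest push out)
β3 |I3  (J1: bond 4 brought effort, rest push out)

bond 0 stroke at I1
bond 1 stroke at I2
bond 2 stroke at Sf1
bond 3 stroke at I3
bond 4 stroke at J1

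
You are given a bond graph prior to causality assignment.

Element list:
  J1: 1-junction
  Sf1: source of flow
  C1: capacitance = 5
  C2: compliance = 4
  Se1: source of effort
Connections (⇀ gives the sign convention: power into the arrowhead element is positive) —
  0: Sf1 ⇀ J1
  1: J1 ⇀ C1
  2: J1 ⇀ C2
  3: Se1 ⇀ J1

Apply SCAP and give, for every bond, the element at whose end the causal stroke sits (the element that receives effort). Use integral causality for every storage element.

β0 →Sf1  (Sf1 (Sf) sets flow on bond)
β3 →J1  (Se1 fixes effort; stroke away)
β1 →J1  (J1 flow already set via bond 0)
β2 →J1  (common-f at J1 fixed by 0)

#0 →Sf1
#1 →J1
#2 →J1
#3 →J1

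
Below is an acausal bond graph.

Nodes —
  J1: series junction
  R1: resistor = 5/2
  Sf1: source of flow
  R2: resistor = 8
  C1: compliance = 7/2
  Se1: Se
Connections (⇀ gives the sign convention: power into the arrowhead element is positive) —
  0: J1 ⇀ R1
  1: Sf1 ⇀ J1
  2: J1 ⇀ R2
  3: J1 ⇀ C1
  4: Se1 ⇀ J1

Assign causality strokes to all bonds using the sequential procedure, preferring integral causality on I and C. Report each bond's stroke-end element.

bond 1 |Sf1  (Sf1: flow source, stroke at near end)
bond 4 |J1  (Se1: effort source, stroke at far end)
bond 0 |J1  (J1: bond 1 brought flow, rest push out)
bond 2 |J1  (1-jn J1 has f-setter on 1)
bond 3 |J1  (1-jn J1 has f-setter on 1)

β0 stroke at J1
β1 stroke at Sf1
β2 stroke at J1
β3 stroke at J1
β4 stroke at J1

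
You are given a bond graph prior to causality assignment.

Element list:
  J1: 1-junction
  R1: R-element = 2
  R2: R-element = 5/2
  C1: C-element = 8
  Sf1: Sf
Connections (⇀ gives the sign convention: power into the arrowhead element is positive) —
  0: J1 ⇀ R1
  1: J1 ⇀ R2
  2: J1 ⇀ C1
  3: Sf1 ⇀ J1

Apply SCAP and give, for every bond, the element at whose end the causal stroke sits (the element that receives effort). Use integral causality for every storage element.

bond 3 stroke→Sf1  (Sf1 fixes flow; stroke at Sf1)
bond 0 stroke→J1  (J1 flow already set via bond 3)
bond 1 stroke→J1  (1-jn J1 has f-setter on 3)
bond 2 stroke→J1  (1-jn J1 has f-setter on 3)

β0 →J1
β1 →J1
β2 →J1
β3 →Sf1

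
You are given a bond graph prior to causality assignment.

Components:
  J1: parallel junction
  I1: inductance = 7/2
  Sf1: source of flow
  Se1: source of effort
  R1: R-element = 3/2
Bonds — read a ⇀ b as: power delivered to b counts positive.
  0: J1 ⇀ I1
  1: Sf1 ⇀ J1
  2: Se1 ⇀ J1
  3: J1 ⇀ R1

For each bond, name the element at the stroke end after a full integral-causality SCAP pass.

#0 →I1
#1 →Sf1
#2 →J1
#3 →R1

β1 stroke at Sf1  (source Sf1 imposes f)
β2 stroke at J1  (source Se1 imposes e)
β0 stroke at I1  (0-jn J1 has e-setter on 2)
β3 stroke at R1  (0-jn J1 has e-setter on 2)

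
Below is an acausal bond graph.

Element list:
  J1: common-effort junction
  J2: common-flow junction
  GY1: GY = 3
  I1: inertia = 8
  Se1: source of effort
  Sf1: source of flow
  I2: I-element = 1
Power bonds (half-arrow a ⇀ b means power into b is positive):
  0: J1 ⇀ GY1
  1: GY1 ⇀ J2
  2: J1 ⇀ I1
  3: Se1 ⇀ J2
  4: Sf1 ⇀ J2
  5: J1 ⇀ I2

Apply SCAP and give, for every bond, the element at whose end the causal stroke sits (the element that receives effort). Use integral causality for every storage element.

b0 →J1
b1 →J2
b2 →I1
b3 →J2
b4 →Sf1
b5 →I2

b3 stroke at J2  (Se1: effort source, stroke at far end)
b4 stroke at Sf1  (Sf1 (Sf) sets flow on bond)
b1 stroke at J2  (common-f at J2 fixed by 4)
b0 stroke at J1  (GY1: gyrator matches bond 1)
b2 stroke at I1  (0-jn J1 has e-setter on 0)
b5 stroke at I2  (J1 effort already set via bond 0)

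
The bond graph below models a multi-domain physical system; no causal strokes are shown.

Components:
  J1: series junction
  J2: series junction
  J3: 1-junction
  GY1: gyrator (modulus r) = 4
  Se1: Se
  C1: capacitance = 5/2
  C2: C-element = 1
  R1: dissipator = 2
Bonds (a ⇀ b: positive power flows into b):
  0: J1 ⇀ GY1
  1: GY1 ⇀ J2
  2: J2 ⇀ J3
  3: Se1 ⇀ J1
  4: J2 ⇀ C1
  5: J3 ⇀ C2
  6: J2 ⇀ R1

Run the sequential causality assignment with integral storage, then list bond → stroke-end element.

β0 |GY1
β1 |GY1
β2 |J2
β3 |J1
β4 |J2
β5 |J3
β6 |J2

#3 stroke→J1  (Se1 fixes effort; stroke away)
#0 stroke→GY1  (closing 1-jn rule on J1)
#1 stroke→GY1  (GY1: gyrator matches bond 0)
#2 stroke→J2  (common-f at J2 fixed by 1)
#4 stroke→J2  (J2: bond 1 brought flow, rest push out)
#6 stroke→J2  (common-f at J2 fixed by 1)
#5 stroke→J3  (J3 flow already set via bond 2)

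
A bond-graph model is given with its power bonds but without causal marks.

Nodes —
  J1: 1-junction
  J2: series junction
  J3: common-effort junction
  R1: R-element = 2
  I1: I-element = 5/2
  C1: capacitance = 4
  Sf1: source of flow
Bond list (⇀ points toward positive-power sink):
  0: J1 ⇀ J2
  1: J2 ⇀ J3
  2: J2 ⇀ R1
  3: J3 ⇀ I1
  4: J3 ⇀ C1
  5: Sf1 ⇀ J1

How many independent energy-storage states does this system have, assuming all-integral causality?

#5 stroke at Sf1  (Sf1: flow source, stroke at near end)
#0 stroke at J1  (1-jn J1 has f-setter on 5)
#1 stroke at J2  (J2 flow already set via bond 0)
#2 stroke at J2  (J2 flow already set via bond 0)
#3 stroke at I1  (I1 integral (f out))
#4 stroke at J3  (J3 needs exactly one e-in)

2  (C1, I1 all integral)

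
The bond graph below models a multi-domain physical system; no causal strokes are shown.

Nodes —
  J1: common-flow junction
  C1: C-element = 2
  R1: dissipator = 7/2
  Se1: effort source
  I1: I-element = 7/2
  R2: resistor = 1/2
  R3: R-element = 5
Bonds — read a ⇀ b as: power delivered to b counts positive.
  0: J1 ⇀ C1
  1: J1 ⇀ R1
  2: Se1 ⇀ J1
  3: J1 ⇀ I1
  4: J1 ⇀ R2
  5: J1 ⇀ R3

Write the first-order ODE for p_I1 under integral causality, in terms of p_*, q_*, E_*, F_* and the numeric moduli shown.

bond 2 stroke→J1  (source Se1 imposes e)
bond 0 stroke→J1  (prefer integral on C1)
bond 3 stroke→I1  (prefer integral on I1)
bond 1 stroke→J1  (common-f at J1 fixed by 3)
bond 4 stroke→J1  (J1: bond 3 brought flow, rest push out)
bond 5 stroke→J1  (J1: bond 3 brought flow, rest push out)

dp_I1/dt = E_Se1 - 18*p_I1/7 - q_C1/2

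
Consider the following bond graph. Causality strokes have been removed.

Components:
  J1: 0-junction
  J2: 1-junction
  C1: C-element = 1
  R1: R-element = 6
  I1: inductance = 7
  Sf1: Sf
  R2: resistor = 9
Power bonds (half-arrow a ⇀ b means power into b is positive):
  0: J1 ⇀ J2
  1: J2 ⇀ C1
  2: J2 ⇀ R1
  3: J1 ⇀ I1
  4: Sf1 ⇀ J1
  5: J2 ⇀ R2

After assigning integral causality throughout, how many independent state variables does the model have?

β4 stroke at Sf1  (source Sf1 imposes f)
β1 stroke at J2  (prefer integral on C1)
β3 stroke at I1  (I1: I, integral causality)
β0 stroke at J1  (only one effort-in slot at J1)
β2 stroke at J2  (common-f at J2 fixed by 0)
β5 stroke at J2  (J2: bond 0 brought flow, rest push out)

2  (C1, I1 all integral)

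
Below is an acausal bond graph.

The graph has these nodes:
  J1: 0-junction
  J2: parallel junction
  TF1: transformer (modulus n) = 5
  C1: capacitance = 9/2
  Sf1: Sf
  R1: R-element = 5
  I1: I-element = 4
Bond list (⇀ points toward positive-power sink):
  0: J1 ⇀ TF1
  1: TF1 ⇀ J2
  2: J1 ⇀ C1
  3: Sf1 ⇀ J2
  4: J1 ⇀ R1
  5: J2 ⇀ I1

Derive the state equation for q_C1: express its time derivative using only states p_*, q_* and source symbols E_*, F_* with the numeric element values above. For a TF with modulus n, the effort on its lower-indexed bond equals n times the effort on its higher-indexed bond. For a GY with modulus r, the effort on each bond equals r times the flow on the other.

dq_C1/dt = F_Sf1/5 - p_I1/20 - 2*q_C1/45

b3 |Sf1  (Sf1: flow source, stroke at near end)
b2 |J1  (C1 outputs effort q/C1)
b0 |TF1  (common-e at J1 fixed by 2)
b4 |R1  (0-jn J1 has e-setter on 2)
b1 |J2  (TF1: transformer flips bond 0)
b5 |I1  (0-jn J2 has e-setter on 1)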